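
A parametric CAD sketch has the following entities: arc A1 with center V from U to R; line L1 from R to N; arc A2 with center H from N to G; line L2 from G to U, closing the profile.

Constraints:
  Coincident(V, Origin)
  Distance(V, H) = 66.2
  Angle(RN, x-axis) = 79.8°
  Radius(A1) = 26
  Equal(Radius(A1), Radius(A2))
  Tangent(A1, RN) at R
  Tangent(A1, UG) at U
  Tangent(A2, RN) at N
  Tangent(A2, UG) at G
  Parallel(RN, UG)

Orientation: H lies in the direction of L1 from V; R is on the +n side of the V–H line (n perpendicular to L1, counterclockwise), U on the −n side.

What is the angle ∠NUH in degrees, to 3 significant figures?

16.7°

The slot axis is L1's direction at 79.8°, so u = (cos 79.8°, sin 79.8°) = (0.177, 0.984) and n = (−sin 79.8°, cos 79.8°) = (-0.984, 0.177). V is at the origin and H lies 66.2 along u from V, so H = 66.2·u = (11.7, 65.2). Tangency of A1 to both parallel lines with radius 26.0 puts R and U at V ± 26.0·n: R = (-25.6, 4.60), U = (25.6, -4.60). Equal radii place N and G the same way about H: N = H + 26.0·n = (-13.9, 69.8), G = H − 26.0·n = (37.3, 60.5). Then cos ∠NUH = UN·UH / (|UN||UH|), giving 16.7°.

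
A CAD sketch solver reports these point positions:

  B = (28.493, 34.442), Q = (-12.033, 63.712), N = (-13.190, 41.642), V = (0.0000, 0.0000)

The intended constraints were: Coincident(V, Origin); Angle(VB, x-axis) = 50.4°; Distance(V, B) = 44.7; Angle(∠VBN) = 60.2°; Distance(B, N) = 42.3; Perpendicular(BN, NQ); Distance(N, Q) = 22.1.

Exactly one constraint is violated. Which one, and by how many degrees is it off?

Perpendicular(BN, NQ) — off by 6.80°.

V = (0.00, 0.00) ✓; VB at 50.40° ✓; |VB| = 44.70 ✓; ∠VBN = 60.20° ✓; |BN| = 42.30 ✓; ∠(BN, NQ) = 83.20° ✗; |NQ| = 22.10 ✓.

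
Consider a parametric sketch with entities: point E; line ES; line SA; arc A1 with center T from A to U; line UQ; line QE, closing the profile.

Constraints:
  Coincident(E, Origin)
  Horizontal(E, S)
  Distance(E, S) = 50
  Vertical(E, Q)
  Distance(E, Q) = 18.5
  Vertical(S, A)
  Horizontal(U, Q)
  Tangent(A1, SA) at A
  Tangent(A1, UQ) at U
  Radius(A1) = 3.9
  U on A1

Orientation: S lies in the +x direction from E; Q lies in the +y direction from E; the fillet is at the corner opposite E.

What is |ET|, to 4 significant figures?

48.36

E and Q share the same x with |EQ| = 18.5 and Q on the +y side, so Q = (0.000, 18.50). The virtual corner opposite E is at (50.00, 18.50). A1 meets SA tangentially, so TA is at right angles to SA and A1 meets UQ tangentially, so TU is at right angles to UQ, with radius 3.9, so the center T sits 3.9 in from both sides at T = (46.10, 14.60). Then |ET| = |T − E| = 48.36.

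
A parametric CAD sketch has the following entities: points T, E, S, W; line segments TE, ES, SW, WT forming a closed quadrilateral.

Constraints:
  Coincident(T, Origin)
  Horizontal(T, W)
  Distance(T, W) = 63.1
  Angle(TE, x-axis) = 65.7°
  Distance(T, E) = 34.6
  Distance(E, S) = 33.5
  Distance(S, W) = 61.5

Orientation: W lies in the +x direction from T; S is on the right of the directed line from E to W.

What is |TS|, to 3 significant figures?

1.68

Checks: |ES| = 33.50 ✓; |SW| = 61.50 ✓.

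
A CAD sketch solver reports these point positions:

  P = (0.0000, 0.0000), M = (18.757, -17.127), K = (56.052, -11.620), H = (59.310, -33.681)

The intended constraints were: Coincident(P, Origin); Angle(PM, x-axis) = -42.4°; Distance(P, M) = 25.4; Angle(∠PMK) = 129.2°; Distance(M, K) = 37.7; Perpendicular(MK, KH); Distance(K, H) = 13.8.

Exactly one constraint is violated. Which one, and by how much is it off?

Distance(K, H) = 13.8 — off by 8.50.

P = (0.00, 0.00) ✓; PM at -42.40° ✓; |PM| = 25.40 ✓; ∠PMK = 129.2° ✓; |MK| = 37.70 ✓; ∠(MK, KH) = 90.00° ✓; |KH| = 22.30 ✗.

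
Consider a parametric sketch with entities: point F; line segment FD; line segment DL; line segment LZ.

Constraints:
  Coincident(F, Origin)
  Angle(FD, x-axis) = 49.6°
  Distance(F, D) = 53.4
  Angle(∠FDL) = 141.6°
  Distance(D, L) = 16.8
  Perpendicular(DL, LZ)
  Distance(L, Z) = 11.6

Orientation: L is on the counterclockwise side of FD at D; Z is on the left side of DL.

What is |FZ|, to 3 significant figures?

62.5

F is at the origin; FD runs at 49.6° with length 53.4, so D = 53.4·(cos 49.6°, sin 49.6°) = (34.6, 40.7). ∠FDL = 141.6°, so DL runs at 49.6° + (180° − 141.6°) = 88.0° from the x-axis; with |DL| = 16.8, L = D + 16.8·(cos 88.0°, sin 88.0°) = (35.2, 57.5). DL ⟂ LZ; with |LZ| = 11.6 on the left of DL, Z = L + 11.6·(-0.999, 0.0349) = (23.6, 57.9). Then |FZ| = |Z − F| = 62.5.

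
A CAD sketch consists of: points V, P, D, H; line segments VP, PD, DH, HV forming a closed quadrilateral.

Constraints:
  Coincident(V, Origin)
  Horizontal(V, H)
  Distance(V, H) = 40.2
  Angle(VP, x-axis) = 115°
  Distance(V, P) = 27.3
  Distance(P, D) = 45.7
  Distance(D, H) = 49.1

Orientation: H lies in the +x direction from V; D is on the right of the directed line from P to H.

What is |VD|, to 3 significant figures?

20.9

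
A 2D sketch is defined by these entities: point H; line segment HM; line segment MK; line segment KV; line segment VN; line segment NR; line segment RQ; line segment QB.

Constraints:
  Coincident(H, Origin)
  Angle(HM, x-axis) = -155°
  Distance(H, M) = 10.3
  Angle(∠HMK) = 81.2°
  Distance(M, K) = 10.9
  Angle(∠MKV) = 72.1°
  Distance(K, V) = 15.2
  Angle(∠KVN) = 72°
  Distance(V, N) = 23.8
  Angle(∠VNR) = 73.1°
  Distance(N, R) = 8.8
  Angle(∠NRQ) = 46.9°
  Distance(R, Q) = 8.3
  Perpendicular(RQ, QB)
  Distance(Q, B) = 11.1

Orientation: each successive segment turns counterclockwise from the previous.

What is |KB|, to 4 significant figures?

28.93

∠NRQ = 46.9° gives RQ at 39.70° from the x-axis; with |RQ| = 8.3, Q = (-10.31, 3.292). The perpendicularity gives QB at right angles to RQ, so QB runs at 129.7°; with |QB| = 11.1, B = (-17.40, 11.83). Then |KB| = |B − K| = 28.93.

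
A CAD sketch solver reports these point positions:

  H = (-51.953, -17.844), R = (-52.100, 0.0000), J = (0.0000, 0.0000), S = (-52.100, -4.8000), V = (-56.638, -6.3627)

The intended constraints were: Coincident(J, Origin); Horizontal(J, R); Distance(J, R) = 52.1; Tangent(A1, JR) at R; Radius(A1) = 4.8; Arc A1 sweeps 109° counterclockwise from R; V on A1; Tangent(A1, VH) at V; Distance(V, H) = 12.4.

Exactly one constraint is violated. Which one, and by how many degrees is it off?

Tangent(A1, VH) at V — off by 3.20°.

J = (0.00, 0.00) ✓; J.y = 0.00, R.y = 0.00 ✓; |JR| = 52.10 ✓; ∠(SR, RJ) = 90.00° ✓; |SR| = 4.800 ✓; bearing(S→V) − bearing(S→R) = 109.0° ✓; |SV| = 4.800 ✓; ∠(SV, VH) = 86.80° ✗; |VH| = 12.40 ✓.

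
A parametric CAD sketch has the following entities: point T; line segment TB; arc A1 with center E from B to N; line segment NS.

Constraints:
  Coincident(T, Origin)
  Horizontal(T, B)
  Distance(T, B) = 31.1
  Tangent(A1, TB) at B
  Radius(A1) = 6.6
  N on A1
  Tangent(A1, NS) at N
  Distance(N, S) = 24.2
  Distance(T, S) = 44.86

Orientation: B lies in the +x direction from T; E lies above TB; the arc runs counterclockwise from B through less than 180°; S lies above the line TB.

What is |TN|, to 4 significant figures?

38.39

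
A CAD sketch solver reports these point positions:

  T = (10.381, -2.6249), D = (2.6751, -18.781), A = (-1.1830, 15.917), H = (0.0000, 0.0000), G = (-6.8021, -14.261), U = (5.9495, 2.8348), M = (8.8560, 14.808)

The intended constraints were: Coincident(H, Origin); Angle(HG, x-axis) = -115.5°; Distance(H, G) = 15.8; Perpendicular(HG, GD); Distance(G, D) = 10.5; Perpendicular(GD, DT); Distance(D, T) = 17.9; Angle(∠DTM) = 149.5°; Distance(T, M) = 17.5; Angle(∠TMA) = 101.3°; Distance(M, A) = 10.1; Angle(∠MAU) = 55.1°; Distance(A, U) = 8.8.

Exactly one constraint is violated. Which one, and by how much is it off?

Distance(A, U) = 8.8 — off by 6.10.

H = (0.00, 0.00) ✓; HG at -115.5° ✓; |HG| = 15.80 ✓; ∠(HG, GD) = 90.00° ✓; |GD| = 10.50 ✓; ∠(GD, DT) = 90.00° ✓; |DT| = 17.90 ✓; ∠DTM = 149.5° ✓; |TM| = 17.50 ✓; ∠TMA = 101.3° ✓; |MA| = 10.10 ✓; ∠MAU = 55.10° ✓; |AU| = 14.90 ✗.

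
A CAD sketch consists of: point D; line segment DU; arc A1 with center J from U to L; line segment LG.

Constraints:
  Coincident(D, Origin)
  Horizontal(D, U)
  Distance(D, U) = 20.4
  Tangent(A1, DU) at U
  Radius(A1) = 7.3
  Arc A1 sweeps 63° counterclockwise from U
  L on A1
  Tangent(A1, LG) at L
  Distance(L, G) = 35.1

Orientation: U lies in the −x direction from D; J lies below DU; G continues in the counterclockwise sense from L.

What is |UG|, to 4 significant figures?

41.79

D is at the origin; DU is horizontal with |DU| = 20.4 and U on the −x side, so U = (-20.40, 0.000). Tangency of A1 to DU means the radius JU is perpendicular to DU, so J = U + (0, -7.3) = (-20.40, -7.300). On A1, U sits at bearing 90° from J; a 63° counterclockwise sweep puts L at bearing 153°, so L = J + 7.3·(cos 153°, sin 153°) = (-26.90, -3.986). A1 meets LG tangentially, so JL is at right angles to LG, so LG runs along (−sin 153°, cos 153°); with |LG| = 35.1, G = (-42.84, -35.26). Then |UG| = |G − U| = 41.79.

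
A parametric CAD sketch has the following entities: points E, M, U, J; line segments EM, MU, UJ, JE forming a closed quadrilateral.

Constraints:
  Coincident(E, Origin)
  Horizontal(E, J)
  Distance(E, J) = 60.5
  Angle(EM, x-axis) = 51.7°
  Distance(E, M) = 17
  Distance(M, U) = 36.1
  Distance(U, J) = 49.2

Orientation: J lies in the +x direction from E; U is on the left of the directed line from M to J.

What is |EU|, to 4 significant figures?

53.10

E is at the origin; E and J share the same y with |EJ| = 60.5 and J in +x, so J = (60.5, 0). EM runs at 51.7° with |EM| = 17.0, so M = (10.54, 13.34). U is determined by |MU| = 36.1 and |UJ| = 49.2 together: it lies at the intersection of circle(M, 36.1) and circle(J, 49.2). With |MJ| = 51.71, the foot of the radical line on MJ is 15.05 from M and the perpendicular offset is √(36.1² − 15.05²) = 32.81. Taking the left-of-MJ solution: U = (33.54, 41.16).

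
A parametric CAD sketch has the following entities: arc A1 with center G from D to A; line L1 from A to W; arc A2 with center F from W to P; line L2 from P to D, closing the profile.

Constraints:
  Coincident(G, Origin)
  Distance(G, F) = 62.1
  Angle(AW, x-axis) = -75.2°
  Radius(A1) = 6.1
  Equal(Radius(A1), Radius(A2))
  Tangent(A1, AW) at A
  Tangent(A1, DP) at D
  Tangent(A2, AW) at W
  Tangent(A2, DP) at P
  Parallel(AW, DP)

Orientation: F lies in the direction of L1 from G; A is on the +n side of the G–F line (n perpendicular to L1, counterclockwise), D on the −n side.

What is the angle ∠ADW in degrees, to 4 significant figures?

78.89°

The slot axis is L1's direction at -75.2°, so u = (cos -75.2°, sin -75.2°) = (0.2554, -0.9668) and n = (−sin -75.2°, cos -75.2°) = (0.9668, 0.2554). G is at the origin and F lies 62.1 along u from G, so F = 62.1·u = (15.86, -60.04). Tangency of A1 to both parallel lines with radius 6.1 puts A and D at G ± 6.1·n: A = (5.898, 1.558), D = (-5.898, -1.558). Equal radii place W and P the same way about F: W = F + 6.1·n = (21.76, -58.48), P = F − 6.1·n = (9.966, -61.60). Then cos ∠ADW = DA·DW / (|DA||DW|), giving 78.89°.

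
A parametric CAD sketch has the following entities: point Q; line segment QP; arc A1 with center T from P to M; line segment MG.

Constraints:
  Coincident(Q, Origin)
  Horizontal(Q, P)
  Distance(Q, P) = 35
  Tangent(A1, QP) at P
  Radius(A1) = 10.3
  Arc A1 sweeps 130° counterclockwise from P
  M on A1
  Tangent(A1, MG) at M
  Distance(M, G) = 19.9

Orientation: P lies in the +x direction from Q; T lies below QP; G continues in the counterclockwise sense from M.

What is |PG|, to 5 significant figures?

32.536

On A1, P sits at bearing 90° from T; a 130° counterclockwise sweep puts M at bearing 220°, so M = T + 10.3·(cos 220°, sin 220°) = (27.110, -16.921). Since A1 is tangent to MG there, TM ⟂ MG, so MG runs along (−sin 220°, cos 220°); with |MG| = 19.9, G = (39.901, -32.165). Then |PG| = |G − P| = 32.536.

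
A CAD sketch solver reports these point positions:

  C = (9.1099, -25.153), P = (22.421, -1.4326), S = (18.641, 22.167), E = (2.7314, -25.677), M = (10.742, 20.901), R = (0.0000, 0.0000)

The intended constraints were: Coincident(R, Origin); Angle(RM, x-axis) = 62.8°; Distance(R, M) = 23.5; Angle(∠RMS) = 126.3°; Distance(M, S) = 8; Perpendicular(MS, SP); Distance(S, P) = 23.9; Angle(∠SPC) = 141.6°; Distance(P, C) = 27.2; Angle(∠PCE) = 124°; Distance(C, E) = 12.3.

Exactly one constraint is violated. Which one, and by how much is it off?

Distance(C, E) = 12.3 — off by 5.90.

R = (0.00, 0.00) ✓; RM at 62.80° ✓; |RM| = 23.50 ✓; ∠RMS = 126.3° ✓; |MS| = 8.000 ✓; ∠(MS, SP) = 90.01° ✓; |SP| = 23.90 ✓; ∠SPC = 141.6° ✓; |PC| = 27.20 ✓; ∠PCE = 124.0° ✓; |CE| = 6.400 ✗.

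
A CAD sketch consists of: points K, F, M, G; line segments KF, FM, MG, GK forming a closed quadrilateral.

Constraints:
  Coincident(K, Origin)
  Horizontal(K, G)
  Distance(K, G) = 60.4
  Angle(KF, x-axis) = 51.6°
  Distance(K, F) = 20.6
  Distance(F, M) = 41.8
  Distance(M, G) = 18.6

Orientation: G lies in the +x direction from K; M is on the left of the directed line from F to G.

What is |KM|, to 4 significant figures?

57.36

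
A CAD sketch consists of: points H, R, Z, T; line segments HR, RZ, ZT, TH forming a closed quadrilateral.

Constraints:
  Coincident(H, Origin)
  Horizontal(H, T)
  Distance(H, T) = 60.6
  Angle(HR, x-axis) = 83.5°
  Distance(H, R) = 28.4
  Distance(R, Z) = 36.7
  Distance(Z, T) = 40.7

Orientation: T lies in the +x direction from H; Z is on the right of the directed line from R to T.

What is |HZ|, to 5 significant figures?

20.598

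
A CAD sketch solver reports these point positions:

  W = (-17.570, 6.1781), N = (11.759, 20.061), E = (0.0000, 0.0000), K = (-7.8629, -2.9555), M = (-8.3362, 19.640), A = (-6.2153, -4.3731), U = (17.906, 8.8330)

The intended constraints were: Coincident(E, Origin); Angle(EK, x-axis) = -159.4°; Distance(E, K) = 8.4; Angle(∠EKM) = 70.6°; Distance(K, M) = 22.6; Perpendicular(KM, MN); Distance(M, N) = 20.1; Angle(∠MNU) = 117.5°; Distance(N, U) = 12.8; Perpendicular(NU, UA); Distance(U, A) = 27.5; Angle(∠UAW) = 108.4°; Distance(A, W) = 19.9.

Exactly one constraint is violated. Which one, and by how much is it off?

Distance(A, W) = 19.9 — off by 4.40.

E = (0.00, 0.00) ✓; EK at -159.4° ✓; |EK| = 8.400 ✓; ∠EKM = 70.60° ✓; |KM| = 22.60 ✓; ∠(KM, MN) = 90.00° ✓; |MN| = 20.10 ✓; ∠MNU = 117.5° ✓; |NU| = 12.80 ✓; ∠(NU, UA) = 90.00° ✓; |UA| = 27.50 ✓; ∠UAW = 108.4° ✓; |AW| = 15.50 ✗.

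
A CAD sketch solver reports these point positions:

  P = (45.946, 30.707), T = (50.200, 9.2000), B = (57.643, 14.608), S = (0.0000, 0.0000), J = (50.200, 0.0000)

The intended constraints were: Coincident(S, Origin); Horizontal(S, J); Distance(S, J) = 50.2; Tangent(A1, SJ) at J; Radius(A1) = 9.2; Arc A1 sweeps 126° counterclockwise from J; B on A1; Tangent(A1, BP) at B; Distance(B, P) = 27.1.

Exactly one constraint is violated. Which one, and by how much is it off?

Distance(B, P) = 27.1 — off by 7.20.

S = (0.00, 0.00) ✓; S.y = 0.00, J.y = 0.00 ✓; |SJ| = 50.20 ✓; ∠(TJ, JS) = 90.00° ✓; |TJ| = 9.200 ✓; bearing(T→B) − bearing(T→J) = 126.0° ✓; |TB| = 9.200 ✓; ∠(TB, BP) = 90.00° ✓; |BP| = 19.90 ✗.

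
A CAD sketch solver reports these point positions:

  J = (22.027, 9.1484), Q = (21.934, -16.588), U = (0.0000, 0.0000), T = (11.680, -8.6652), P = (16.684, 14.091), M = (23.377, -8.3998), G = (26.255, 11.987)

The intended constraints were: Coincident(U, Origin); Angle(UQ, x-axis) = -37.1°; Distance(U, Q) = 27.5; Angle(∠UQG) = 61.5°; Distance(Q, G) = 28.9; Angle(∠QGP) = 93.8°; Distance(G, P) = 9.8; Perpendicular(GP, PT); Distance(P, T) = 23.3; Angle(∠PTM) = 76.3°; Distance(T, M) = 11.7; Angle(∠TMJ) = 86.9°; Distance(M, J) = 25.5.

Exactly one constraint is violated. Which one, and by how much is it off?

Distance(M, J) = 25.5 — off by 7.90.

U = (0.00, 0.00) ✓; UQ at -37.10° ✓; |UQ| = 27.50 ✓; ∠UQG = 61.50° ✓; |QG| = 28.90 ✓; ∠QGP = 93.80° ✓; |GP| = 9.800 ✓; ∠(GP, PT) = 90.00° ✓; |PT| = 23.30 ✓; ∠PTM = 76.30° ✓; |TM| = 11.70 ✓; ∠TMJ = 86.90° ✓; |MJ| = 17.60 ✗.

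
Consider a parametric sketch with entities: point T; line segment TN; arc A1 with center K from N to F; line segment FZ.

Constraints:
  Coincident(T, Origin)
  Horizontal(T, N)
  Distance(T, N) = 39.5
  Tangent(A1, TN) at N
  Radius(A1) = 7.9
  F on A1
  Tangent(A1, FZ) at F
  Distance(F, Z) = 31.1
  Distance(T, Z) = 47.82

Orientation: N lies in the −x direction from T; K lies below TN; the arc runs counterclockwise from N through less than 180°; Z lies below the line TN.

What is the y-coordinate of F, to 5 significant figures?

-12.282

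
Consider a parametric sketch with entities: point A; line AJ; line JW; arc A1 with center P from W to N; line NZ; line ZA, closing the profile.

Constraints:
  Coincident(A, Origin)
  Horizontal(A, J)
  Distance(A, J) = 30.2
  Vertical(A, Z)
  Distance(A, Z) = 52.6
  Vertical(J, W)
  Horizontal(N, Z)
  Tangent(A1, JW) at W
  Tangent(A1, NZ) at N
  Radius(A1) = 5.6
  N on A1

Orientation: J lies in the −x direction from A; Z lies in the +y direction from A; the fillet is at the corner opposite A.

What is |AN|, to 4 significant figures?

58.07

A is at the origin; A and J share the same y with |AJ| = 30.2 and J on the −x side, so J = (-30.20, 0.000). A and Z share the same x with |AZ| = 52.6 and Z on the +y side, so Z = (0.000, 52.60). The virtual corner opposite A is at (-30.20, 52.60). Since A1 is tangent to JW there, PW ⟂ JW and since A1 is tangent to NZ there, PN ⟂ NZ, with radius 5.6, so the center P sits 5.6 in from both sides at P = (-24.60, 47.00). That places the tangent points at W = (-30.20, 47.00) on JW and N = (-24.60, 52.60) on NZ. Then |AN| = |N − A| = 58.07.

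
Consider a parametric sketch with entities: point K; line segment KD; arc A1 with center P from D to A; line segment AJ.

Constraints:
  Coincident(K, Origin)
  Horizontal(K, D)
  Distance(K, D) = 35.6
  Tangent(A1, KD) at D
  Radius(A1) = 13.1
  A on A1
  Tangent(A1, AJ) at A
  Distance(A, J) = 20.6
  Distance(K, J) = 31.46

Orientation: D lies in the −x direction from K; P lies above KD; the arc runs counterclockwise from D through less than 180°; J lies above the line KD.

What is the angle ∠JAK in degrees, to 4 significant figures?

87.09°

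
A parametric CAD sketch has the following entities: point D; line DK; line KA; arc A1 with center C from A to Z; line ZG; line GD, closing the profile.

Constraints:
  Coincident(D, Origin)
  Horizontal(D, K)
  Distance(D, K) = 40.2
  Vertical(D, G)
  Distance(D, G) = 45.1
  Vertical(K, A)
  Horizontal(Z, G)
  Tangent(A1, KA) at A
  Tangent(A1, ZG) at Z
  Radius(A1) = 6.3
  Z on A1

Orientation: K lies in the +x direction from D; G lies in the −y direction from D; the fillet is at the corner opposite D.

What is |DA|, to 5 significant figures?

55.870

The virtual corner opposite D is at (40.200, -45.100). Since A1 is tangent to KA there, CA ⟂ KA and the tangent condition forces CZ to be normal to ZG, with radius 6.3, so the center C sits 6.3 in from both sides at C = (33.900, -38.800). That places the tangent points at A = (40.200, -38.800) on KA and Z = (33.900, -45.100) on ZG. Then |DA| = |A − D| = 55.870.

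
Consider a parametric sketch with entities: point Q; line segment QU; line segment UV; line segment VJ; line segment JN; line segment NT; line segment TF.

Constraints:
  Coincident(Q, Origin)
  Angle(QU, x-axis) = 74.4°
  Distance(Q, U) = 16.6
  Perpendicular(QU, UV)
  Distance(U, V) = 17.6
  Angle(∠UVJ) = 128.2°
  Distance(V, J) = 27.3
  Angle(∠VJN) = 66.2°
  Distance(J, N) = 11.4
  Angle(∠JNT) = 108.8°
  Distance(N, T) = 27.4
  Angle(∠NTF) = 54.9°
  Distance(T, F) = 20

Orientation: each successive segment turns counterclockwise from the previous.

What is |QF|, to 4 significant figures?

31.95

∠JNT = 108.8° gives NT at 41.20° from the x-axis; with |NT| = 27.4, T = (-4.029, 16.95). ∠NTF = 54.9° gives TF at 166.3° from the x-axis; with |TF| = 20.0, F = (-23.46, 21.68). Then |QF| = |F − Q| = 31.95.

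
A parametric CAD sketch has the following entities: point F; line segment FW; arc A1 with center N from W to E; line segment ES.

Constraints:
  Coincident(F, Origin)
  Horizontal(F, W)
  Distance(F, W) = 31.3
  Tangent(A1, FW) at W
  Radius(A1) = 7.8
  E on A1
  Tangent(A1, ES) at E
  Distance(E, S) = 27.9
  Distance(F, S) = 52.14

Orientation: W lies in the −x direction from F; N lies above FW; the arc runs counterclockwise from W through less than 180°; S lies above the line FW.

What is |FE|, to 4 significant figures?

27.00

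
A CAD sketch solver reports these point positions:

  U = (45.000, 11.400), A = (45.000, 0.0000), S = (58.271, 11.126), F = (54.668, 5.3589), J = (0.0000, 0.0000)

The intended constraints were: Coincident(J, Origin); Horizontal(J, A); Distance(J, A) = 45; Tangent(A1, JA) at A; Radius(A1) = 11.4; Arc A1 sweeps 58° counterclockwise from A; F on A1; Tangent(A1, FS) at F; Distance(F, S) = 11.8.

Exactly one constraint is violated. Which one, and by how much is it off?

Distance(F, S) = 11.8 — off by 5.00.

J = (0.00, 0.00) ✓; J.y = 0.00, A.y = 0.00 ✓; |JA| = 45.00 ✓; ∠(UA, AJ) = 90.00° ✓; |UA| = 11.40 ✓; bearing(U→F) − bearing(U→A) = 58.00° ✓; |UF| = 11.40 ✓; ∠(UF, FS) = 90.00° ✓; |FS| = 6.800 ✗.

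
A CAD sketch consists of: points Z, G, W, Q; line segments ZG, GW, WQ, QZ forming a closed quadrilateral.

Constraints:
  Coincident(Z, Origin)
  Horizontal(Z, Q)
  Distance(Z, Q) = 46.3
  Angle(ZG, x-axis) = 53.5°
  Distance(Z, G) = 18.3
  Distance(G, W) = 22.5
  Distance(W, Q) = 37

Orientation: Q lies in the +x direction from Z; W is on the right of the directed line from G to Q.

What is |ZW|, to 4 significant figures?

12.77

Checks: |GW| = 22.50 ✓; |WQ| = 37.00 ✓.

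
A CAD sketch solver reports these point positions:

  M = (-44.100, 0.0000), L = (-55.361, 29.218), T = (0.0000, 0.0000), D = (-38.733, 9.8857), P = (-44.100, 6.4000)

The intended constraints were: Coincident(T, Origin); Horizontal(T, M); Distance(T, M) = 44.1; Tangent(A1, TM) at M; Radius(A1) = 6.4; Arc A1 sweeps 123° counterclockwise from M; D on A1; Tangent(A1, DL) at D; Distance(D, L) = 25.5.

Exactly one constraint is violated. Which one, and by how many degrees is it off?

Tangent(A1, DL) at D — off by 7.70°.

T = (0.00, 0.00) ✓; T.y = 0.00, M.y = 0.00 ✓; |TM| = 44.10 ✓; ∠(PM, MT) = 90.00° ✓; |PM| = 6.400 ✓; bearing(P→D) − bearing(P→M) = 123.0° ✓; |PD| = 6.400 ✓; ∠(PD, DL) = 82.30° ✗; |DL| = 25.50 ✓.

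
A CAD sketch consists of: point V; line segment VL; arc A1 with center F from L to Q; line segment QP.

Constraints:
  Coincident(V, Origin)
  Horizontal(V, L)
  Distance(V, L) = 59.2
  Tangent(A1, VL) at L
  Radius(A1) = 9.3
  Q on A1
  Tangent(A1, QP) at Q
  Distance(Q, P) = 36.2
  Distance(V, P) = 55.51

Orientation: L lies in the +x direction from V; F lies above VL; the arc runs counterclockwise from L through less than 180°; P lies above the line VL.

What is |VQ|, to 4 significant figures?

67.35

V is at the origin; VL is horizontal with |VL| = 59.2 and L on the +x side, so L = (59.20, 0.000). The tangent condition forces FL to be normal to VL, so F = L + (0, 9.3) = (59.20, 9.300). Since FQ ⟂ QP (tangency), |FP| = √(9.3² + 36.2²) = 37.38 regardless of where Q sits on A1. So P lies on both circle(V, 55.51) and circle(F, 37.38); the above-VL intersection is P = (38.24, 40.24). Q is the foot of the tangent from P: Q = (65.36, 16.27).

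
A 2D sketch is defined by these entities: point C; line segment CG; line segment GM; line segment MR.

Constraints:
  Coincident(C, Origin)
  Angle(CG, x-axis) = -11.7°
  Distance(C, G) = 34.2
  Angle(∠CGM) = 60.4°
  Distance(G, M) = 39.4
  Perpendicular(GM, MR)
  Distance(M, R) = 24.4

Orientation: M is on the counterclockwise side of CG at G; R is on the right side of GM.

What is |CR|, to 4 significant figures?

58.63

C is at the origin; CG runs at -11.7° with length 34.2, so G = 34.2·(cos -11.7°, sin -11.7°) = (33.49, -6.935). ∠CGM = 60.4°, so GM runs at -11.7° + (180° − 60.4°) = 107.9° from the x-axis; with |GM| = 39.4, M = G + 39.4·(cos 107.9°, sin 107.9°) = (21.38, 30.56). The perpendicularity gives MR at right angles to GM; with |MR| = 24.4 on the right of GM, R = M + 24.4·(0.9516, 0.3074) = (44.60, 38.06). Then |CR| = |R − C| = 58.63.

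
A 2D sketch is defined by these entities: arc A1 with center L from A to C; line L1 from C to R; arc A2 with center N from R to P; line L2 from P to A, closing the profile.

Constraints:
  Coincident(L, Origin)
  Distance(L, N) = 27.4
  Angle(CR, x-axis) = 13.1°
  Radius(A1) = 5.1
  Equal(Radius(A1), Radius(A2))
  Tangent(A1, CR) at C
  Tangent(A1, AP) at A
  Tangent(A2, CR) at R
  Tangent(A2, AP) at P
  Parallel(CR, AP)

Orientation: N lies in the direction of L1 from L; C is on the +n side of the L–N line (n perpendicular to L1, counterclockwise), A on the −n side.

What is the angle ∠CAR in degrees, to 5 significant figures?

69.582°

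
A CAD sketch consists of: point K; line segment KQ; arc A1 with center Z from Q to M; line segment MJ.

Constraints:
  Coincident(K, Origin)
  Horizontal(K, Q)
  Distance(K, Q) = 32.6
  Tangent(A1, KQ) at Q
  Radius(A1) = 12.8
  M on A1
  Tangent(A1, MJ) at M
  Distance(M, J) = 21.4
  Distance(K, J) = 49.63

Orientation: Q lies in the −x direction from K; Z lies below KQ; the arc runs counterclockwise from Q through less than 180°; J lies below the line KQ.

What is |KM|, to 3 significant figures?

47.7

Checks: |ZM| = 12.80 ✓; ∠(ZM, MJ) = 90.00° ✓; |MJ| = 21.40 ✓; |KJ| = 49.63 ✓.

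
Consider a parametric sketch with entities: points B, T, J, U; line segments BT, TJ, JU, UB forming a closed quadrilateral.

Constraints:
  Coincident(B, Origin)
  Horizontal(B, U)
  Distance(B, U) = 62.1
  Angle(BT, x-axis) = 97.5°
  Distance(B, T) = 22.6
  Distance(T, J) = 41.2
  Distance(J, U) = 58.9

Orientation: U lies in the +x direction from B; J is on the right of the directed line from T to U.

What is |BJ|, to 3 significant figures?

18.8

B is at the origin; B and U share the same y with |BU| = 62.1 and U in +x, so U = (62.1, 0). BT runs at 97.5° with |BT| = 22.6, so T = (-2.95, 22.4). J is determined by |TJ| = 41.2 and |JU| = 58.9 together: it lies at the intersection of circle(T, 41.2) and circle(U, 58.9). With |TU| = 68.8, the foot of the radical line on TU is 21.5 from T and the perpendicular offset is √(41.2² − 21.5²) = 35.1. Taking the right-of-TU solution: J = (5.96, -17.8).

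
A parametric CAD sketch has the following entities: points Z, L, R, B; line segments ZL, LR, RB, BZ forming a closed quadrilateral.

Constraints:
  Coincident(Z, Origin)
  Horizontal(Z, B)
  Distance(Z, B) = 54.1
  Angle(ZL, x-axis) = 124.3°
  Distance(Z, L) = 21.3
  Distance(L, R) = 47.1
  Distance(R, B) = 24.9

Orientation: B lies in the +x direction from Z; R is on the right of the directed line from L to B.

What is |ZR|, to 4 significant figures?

29.94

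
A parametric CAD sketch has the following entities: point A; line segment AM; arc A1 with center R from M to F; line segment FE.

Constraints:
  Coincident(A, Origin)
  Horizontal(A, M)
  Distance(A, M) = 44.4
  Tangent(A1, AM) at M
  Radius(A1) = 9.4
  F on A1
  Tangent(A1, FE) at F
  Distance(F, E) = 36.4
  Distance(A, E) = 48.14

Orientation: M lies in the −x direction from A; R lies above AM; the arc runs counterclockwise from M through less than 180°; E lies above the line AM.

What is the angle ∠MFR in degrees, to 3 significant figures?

53.6°

A is at the origin; AM is horizontal with |AM| = 44.4 and M on the −x side, so M = (-44.4, 0.00). The tangent condition forces RM to be normal to AM, so R = M + (0, 9.4) = (-44.4, 9.40). Since RF ⟂ FE (tangency), |RE| = √(9.4² + 36.4²) = 37.6 regardless of where F sits on A1. So E lies on both circle(A, 48.14) and circle(R, 37.6); the above-AM intersection is E = (-24.6, 41.4). F is the foot of the tangent from E: F = (-35.4, 6.61).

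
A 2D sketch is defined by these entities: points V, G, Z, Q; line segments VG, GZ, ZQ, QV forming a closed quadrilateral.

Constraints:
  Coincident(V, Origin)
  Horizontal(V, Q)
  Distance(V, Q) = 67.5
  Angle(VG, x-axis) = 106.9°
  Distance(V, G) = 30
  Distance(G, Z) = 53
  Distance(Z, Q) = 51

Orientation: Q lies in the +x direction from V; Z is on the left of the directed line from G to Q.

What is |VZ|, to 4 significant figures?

60.92

V is at the origin; V and Q share the same y with |VQ| = 67.5 and Q in +x, so Q = (67.5, 0). VG runs at 106.9° with |VG| = 30.0, so G = (-8.721, 28.70). Z is determined by |GZ| = 53.0 and |ZQ| = 51.0 together: it lies at the intersection of circle(G, 53.0) and circle(Q, 51.0). With |GQ| = 81.45, the foot of the radical line on GQ is 42.00 from G and the perpendicular offset is √(53.0² − 42.00²) = 32.33. Taking the left-of-GQ solution: Z = (41.98, 44.15).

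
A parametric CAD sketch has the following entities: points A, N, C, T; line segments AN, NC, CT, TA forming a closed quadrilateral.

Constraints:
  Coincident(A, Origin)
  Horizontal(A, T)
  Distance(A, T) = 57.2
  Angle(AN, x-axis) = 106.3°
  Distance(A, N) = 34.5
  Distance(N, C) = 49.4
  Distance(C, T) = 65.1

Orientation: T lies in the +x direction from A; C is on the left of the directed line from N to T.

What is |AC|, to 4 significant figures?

67.85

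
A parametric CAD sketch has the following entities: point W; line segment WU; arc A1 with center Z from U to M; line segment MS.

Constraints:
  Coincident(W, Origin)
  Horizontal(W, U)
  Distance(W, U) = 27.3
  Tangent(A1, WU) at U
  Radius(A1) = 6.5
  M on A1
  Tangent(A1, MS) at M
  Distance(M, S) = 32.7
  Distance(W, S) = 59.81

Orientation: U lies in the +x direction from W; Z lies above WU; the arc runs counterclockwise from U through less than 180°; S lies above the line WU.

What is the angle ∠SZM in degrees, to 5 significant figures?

78.757°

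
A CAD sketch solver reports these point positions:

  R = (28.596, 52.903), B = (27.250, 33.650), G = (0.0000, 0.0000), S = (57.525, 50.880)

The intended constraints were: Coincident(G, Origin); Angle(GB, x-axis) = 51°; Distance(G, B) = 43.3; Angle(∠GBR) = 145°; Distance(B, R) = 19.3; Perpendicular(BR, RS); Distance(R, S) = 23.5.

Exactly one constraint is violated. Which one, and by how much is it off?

Distance(R, S) = 23.5 — off by 5.50.

G = (0.00, 0.00) ✓; GB at 51.00° ✓; |GB| = 43.30 ✓; ∠GBR = 145.0° ✓; |BR| = 19.30 ✓; ∠(BR, RS) = 90.00° ✓; |RS| = 29.00 ✗.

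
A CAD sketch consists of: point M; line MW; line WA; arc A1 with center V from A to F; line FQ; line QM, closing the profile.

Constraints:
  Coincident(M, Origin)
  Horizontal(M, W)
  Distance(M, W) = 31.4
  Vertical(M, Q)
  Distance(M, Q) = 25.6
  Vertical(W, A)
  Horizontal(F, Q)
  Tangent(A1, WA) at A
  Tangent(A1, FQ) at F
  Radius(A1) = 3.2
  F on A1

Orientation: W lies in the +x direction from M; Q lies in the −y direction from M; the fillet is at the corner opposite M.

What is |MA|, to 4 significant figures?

38.57

M is at the origin; MW is horizontal with |MW| = 31.4 and W on the +x side, so W = (31.40, 0.000). M and Q share the same x with |MQ| = 25.6 and Q on the −y side, so Q = (0.000, -25.60). The virtual corner opposite M is at (31.40, -25.60). The tangent condition forces VA to be normal to WA and the tangent condition forces VF to be normal to FQ, with radius 3.2, so the center V sits 3.2 in from both sides at V = (28.20, -22.40). That places the tangent points at A = (31.40, -22.40) on WA and F = (28.20, -25.60) on FQ. Then |MA| = |A − M| = 38.57.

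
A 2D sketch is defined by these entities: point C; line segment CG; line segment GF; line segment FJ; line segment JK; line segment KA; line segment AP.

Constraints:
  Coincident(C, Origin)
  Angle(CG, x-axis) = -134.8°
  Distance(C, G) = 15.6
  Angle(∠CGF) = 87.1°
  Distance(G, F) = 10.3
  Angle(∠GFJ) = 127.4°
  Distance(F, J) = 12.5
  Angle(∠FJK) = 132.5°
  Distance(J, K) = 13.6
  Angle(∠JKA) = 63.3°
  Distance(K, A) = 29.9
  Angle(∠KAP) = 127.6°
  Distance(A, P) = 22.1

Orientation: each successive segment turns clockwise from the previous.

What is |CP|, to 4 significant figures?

33.65

∠JKA = 63.3° gives KA at -84.50° from the x-axis; with |KA| = 29.9, A = (-1.315, -13.67). ∠KAP = 127.6° gives AP at -136.9° from the x-axis; with |AP| = 22.1, P = (-17.45, -28.77). Then |CP| = |P − C| = 33.65.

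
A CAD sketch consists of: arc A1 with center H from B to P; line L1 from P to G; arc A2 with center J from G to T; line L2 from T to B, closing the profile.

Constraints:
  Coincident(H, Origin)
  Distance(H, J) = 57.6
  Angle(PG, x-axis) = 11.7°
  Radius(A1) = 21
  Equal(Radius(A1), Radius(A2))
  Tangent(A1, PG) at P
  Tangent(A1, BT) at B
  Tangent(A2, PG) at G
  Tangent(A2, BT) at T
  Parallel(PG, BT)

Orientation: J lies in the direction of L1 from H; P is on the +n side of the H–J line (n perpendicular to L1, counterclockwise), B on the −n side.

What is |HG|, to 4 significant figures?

61.31

Tangency of A1 to both parallel lines with radius 21.0 puts P and B at H ± 21.0·n: P = (-4.259, 20.56), B = (4.259, -20.56). Equal radii place G and T the same way about J: G = J + 21.0·n = (52.14, 32.24), T = J − 21.0·n = (60.66, -8.883). Then |HG| = |G − H| = 61.31.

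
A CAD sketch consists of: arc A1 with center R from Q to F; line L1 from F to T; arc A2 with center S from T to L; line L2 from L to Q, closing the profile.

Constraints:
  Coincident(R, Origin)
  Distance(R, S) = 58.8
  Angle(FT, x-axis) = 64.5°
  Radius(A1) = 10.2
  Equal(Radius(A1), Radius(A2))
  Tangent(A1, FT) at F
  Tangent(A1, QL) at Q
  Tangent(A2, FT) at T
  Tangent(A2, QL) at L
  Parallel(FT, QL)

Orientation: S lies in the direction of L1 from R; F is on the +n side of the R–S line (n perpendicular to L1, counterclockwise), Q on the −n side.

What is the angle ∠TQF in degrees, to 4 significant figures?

70.87°

The slot axis is L1's direction at 64.5°, so u = (cos 64.5°, sin 64.5°) = (0.4305, 0.9026) and n = (−sin 64.5°, cos 64.5°) = (-0.9026, 0.4305). R is at the origin and S lies 58.8 along u from R, so S = 58.8·u = (25.31, 53.07). Tangency of A1 to both parallel lines with radius 10.2 puts F and Q at R ± 10.2·n: F = (-9.206, 4.391), Q = (9.206, -4.391). Equal radii place T and L the same way about S: T = S + 10.2·n = (16.11, 57.46), L = S − 10.2·n = (34.52, 48.68). Then cos ∠TQF = QT·QF / (|QT||QF|), giving 70.87°.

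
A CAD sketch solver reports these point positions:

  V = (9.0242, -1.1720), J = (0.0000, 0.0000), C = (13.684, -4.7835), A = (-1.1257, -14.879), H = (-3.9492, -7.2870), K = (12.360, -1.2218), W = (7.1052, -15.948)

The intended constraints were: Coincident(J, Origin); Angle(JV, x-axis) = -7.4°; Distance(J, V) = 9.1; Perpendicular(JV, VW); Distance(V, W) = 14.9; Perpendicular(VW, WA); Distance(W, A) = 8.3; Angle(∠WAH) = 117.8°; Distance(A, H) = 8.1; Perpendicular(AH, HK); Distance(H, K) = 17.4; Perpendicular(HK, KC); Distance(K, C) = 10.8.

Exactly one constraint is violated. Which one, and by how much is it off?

Distance(K, C) = 10.8 — off by 7.00.

J = (0.00, 0.00) ✓; JV at -7.400° ✓; |JV| = 9.100 ✓; ∠(JV, VW) = 90.00° ✓; |VW| = 14.90 ✓; ∠(VW, WA) = 90.00° ✓; |WA| = 8.300 ✓; ∠WAH = 117.8° ✓; |AH| = 8.100 ✓; ∠(AH, HK) = 90.00° ✓; |HK| = 17.40 ✓; ∠(HK, KC) = 90.01° ✓; |KC| = 3.800 ✗.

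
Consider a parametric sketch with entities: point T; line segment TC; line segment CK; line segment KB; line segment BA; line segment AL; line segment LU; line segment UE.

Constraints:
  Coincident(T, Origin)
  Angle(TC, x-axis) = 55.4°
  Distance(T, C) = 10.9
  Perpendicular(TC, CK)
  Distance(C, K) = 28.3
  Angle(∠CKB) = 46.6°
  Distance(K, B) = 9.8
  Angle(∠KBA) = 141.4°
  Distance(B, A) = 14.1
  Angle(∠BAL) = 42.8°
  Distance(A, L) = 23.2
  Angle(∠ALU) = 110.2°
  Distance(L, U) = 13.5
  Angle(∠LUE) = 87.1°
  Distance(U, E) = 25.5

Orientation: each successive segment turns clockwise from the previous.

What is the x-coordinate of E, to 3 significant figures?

16.3

T is at the origin; TC runs at 55.4° with length 10.9, so C = (6.19, 8.97). TC is perpendicular to CK, so CK runs at -34.6°; with |CK| = 28.3, K = (29.5, -7.10). ∠CKB = 46.6° gives KB at -168° from the x-axis; with |KB| = 9.8, B = (19.9, -9.14). ∠KBA = 141.4° gives BA at 153° from the x-axis; with |BA| = 14.1, A = (7.29, -2.82). ∠BAL = 42.8° gives AL at 16.2° from the x-axis; with |AL| = 23.2, L = (29.6, 3.65). ∠ALU = 110.2° gives LU at -53.6° from the x-axis; with |LU| = 13.5, U = (37.6, -7.22). ∠LUE = 87.1° gives UE at -146° from the x-axis; with |UE| = 25.5, E = (16.3, -21.3). So E.x = 16.3.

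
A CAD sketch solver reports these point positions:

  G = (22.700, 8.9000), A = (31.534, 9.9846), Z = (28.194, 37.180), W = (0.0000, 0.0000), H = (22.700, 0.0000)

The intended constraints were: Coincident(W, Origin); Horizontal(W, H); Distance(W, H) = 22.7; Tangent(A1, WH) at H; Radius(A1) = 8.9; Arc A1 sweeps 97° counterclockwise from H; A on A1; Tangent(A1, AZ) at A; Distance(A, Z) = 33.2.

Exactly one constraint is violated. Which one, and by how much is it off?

Distance(A, Z) = 33.2 — off by 5.80.

W = (0.00, 0.00) ✓; W.y = 0.00, H.y = 0.00 ✓; |WH| = 22.70 ✓; ∠(GH, HW) = 90.00° ✓; |GH| = 8.900 ✓; bearing(G→A) − bearing(G→H) = 97.00° ✓; |GA| = 8.900 ✓; ∠(GA, AZ) = 90.00° ✓; |AZ| = 27.40 ✗.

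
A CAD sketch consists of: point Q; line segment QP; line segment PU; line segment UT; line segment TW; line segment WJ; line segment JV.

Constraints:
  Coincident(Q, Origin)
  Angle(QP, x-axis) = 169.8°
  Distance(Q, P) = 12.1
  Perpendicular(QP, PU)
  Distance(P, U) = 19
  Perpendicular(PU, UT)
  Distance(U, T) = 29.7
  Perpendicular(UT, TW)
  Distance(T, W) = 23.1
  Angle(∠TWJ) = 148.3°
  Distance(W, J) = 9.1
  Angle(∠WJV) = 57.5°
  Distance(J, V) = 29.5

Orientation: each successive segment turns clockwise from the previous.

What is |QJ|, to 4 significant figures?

17.45

UT ⟂ TW, so TW runs at -100.2°; with |TW| = 23.1, W = (16.60, -7.152). ∠TWJ = 148.3° gives WJ at -131.9° from the x-axis; with |WJ| = 9.1, J = (10.52, -13.93). Then |QJ| = |J − Q| = 17.45.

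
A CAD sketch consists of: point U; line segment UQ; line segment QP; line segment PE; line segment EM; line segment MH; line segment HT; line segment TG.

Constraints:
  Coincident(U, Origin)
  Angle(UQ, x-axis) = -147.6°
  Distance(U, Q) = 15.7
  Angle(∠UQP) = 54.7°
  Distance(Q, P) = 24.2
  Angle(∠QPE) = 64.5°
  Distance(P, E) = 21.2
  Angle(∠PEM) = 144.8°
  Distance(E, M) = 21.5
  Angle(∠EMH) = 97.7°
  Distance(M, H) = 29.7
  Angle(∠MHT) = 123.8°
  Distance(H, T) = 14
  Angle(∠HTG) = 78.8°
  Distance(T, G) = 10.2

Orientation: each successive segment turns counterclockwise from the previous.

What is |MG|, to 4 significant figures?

32.09

∠MHT = 123.8° gives HT at -93.10° from the x-axis; with |HT| = 14.0, T = (-31.70, -8.722). ∠HTG = 78.8° gives TG at 8.100° from the x-axis; with |TG| = 10.2, G = (-21.60, -7.284). Then |MG| = |G − M| = 32.09.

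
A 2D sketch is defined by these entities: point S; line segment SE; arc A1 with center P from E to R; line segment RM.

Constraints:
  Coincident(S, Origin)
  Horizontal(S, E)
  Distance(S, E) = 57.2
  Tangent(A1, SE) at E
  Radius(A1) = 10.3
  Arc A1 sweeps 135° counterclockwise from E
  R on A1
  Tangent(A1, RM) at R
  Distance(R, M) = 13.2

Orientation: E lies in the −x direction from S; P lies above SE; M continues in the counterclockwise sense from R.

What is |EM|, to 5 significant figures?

26.995

S is at the origin; S and E share the same y with |SE| = 57.2 and E on the −x side, so E = (-57.200, 0.0000). Tangency of A1 to SE means the radius PE is perpendicular to SE, so P = E + (0, 10.3) = (-57.200, 10.300). On A1, E sits at bearing -90° from P; a 135° counterclockwise sweep puts R at bearing 45°, so R = P + 10.3·(cos 45°, sin 45°) = (-49.917, 17.583). Since A1 is tangent to RM there, PR ⟂ RM, so RM runs along (−sin 45°, cos 45°); with |RM| = 13.2, M = (-59.251, 26.917). Then |EM| = |M − E| = 26.995.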